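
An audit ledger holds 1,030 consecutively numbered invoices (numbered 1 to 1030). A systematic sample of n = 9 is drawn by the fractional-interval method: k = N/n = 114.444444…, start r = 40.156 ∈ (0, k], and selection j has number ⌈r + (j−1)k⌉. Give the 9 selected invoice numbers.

41, 155, 270, 384, 498, 613, 727, 842, 956

j=1: r + 0k = 40.156 → ⌈·⌉ = 41
j=2: r + 1k = 154.600444… → ⌈·⌉ = 155
j=3: r + 2k = 269.044888… → ⌈·⌉ = 270
j=4: r + 3k = 383.489333… → ⌈·⌉ = 384
j=5: r + 4k = 497.933777… → ⌈·⌉ = 498
j=6: r + 5k = 612.378222… → ⌈·⌉ = 613
j=7: r + 6k = 726.822666… → ⌈·⌉ = 727
j=8: r + 7k = 841.267111… → ⌈·⌉ = 842
j=9: r + 8k = 955.711555… → ⌈·⌉ = 956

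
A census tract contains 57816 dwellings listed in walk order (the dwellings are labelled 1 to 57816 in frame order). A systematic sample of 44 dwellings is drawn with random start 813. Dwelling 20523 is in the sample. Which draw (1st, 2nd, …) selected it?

16

k = 57816/44 = 1314
position = (20523 − 813)/1314 + 1 = 19710/1314 + 1 = 15 + 1 = 16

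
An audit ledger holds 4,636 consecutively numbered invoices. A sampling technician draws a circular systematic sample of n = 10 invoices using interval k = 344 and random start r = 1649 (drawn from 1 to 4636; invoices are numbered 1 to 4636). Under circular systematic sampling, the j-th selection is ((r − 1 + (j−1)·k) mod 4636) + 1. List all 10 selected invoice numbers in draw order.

1649, 1993, 2337, 2681, 3025, 3369, 3713, 4057, 4401, 109

Selection 1: 1649
Selection 2: 1649 + 344 = 1993
Selection 3: 1993 + 344 = 2337
Selection 4: 2337 + 344 = 2681
Selection 5: 2681 + 344 = 3025
Selection 6: 3025 + 344 = 3369
Selection 7: 3369 + 344 = 3713
Selection 8: 3713 + 344 = 4057
Selection 9: 4057 + 344 = 4401
Selection 10: 4401 + 344 = 4745 → 4745 − 4636 = 109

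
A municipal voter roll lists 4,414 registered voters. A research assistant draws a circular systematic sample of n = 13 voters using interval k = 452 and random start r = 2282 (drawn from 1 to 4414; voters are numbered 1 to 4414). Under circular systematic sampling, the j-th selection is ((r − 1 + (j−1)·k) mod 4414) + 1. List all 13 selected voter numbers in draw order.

Selection 1: 2282
Selection 2: 2282 + 452 = 2734
Selection 3: 2734 + 452 = 3186
Selection 4: 3186 + 452 = 3638
Selection 5: 3638 + 452 = 4090
Selection 6: 4090 + 452 = 4542 → 4542 − 4414 = 128
Selection 7: 128 + 452 = 580
Selection 8: 580 + 452 = 1032
Selection 9: 1032 + 452 = 1484
Selection 10: 1484 + 452 = 1936
Selection 11: 1936 + 452 = 2388
Selection 12: 2388 + 452 = 2840
Selection 13: 2840 + 452 = 3292

2282, 2734, 3186, 3638, 4090, 128, 580, 1032, 1484, 1936, 2388, 2840, 3292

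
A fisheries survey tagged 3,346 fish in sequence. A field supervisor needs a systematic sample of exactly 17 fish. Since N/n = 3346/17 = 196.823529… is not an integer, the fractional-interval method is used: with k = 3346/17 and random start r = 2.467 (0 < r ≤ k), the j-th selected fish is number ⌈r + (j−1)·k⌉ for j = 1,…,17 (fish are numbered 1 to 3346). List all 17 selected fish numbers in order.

j=1: r + 0k = 2.467 → ⌈·⌉ = 3
j=2: r + 1k = 199.290529… → ⌈·⌉ = 200
j=3: r + 2k = 396.114058… → ⌈·⌉ = 397
j=4: r + 3k = 592.937588… → ⌈·⌉ = 593
j=5: r + 4k = 789.761117… → ⌈·⌉ = 790
j=6: r + 5k = 986.584647… → ⌈·⌉ = 987
j=7: r + 6k = 1183.408176… → ⌈·⌉ = 1184
j=8: r + 7k = 1380.231705… → ⌈·⌉ = 1381
j=9: r + 8k = 1577.055235… → ⌈·⌉ = 1578
j=10: r + 9k = 1773.878764… → ⌈·⌉ = 1774
j=11: r + 10k = 1970.702294… → ⌈·⌉ = 1971
j=12: r + 11k = 2167.525823… → ⌈·⌉ = 2168
j=13: r + 12k = 2364.349352… → ⌈·⌉ = 2365
j=14: r + 13k = 2561.172882… → ⌈·⌉ = 2562
j=15: r + 14k = 2757.996411… → ⌈·⌉ = 2758
j=16: r + 15k = 2954.819941… → ⌈·⌉ = 2955
j=17: r + 16k = 3151.643470… → ⌈·⌉ = 3152

3, 200, 397, 593, 790, 987, 1184, 1381, 1578, 1774, 1971, 2168, 2365, 2562, 2758, 2955, 3152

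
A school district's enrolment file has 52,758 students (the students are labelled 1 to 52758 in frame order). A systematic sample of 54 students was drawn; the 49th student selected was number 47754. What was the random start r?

858

k = 52758/54 = 977
r = 47754 − (49−1)×977 = 47754 − 46896 = 858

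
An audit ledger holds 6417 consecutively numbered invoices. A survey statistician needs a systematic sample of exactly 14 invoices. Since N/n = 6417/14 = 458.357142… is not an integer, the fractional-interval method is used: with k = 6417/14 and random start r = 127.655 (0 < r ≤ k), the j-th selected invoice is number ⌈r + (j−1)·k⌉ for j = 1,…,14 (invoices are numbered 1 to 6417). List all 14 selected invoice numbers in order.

j=1: r + 0k = 127.655 → ⌈·⌉ = 128
j=2: r + 1k = 586.012142… → ⌈·⌉ = 587
j=3: r + 2k = 1044.369285… → ⌈·⌉ = 1045
j=4: r + 3k = 1502.726428… → ⌈·⌉ = 1503
j=5: r + 4k = 1961.083571… → ⌈·⌉ = 1962
j=6: r + 5k = 2419.440714… → ⌈·⌉ = 2420
j=7: r + 6k = 2877.797857… → ⌈·⌉ = 2878
j=8: r + 7k = 3336.155 → ⌈·⌉ = 3337
j=9: r + 8k = 3794.512142… → ⌈·⌉ = 3795
j=10: r + 9k = 4252.869285… → ⌈·⌉ = 4253
j=11: r + 10k = 4711.226428… → ⌈·⌉ = 4712
j=12: r + 11k = 5169.583571… → ⌈·⌉ = 5170
j=13: r + 12k = 5627.940714… → ⌈·⌉ = 5628
j=14: r + 13k = 6086.297857… → ⌈·⌉ = 6087

128, 587, 1045, 1503, 1962, 2420, 2878, 3337, 3795, 4253, 4712, 5170, 5628, 6087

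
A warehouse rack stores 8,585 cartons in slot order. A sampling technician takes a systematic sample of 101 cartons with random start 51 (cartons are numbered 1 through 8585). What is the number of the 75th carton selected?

6341

k = 8585/101 = 85
75th selection = r + (75−1)·k = 51 + 74×85 = 51 + 6290 = 6341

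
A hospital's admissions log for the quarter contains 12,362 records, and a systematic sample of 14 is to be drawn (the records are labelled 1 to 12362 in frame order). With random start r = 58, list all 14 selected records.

k = N/n = 12362/14 = 883
record 1: 58
record 2: 58 + 883 = 941
record 3: 941 + 883 = 1824
record 4: 1824 + 883 = 2707
record 5: 2707 + 883 = 3590
record 6: 3590 + 883 = 4473
record 7: 4473 + 883 = 5356
record 8: 5356 + 883 = 6239
record 9: 6239 + 883 = 7122
record 10: 7122 + 883 = 8005
record 11: 8005 + 883 = 8888
record 12: 8888 + 883 = 9771
record 13: 9771 + 883 = 10654
record 14: 10654 + 883 = 11537

58, 941, 1824, 2707, 3590, 4473, 5356, 6239, 7122, 8005, 8888, 9771, 10654, 11537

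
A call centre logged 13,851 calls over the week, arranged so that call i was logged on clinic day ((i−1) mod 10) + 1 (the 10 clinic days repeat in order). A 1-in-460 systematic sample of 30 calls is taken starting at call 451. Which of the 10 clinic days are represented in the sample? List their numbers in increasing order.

1

Consecutive selections differ by k = 460, so their clinic day numbers differ by 460 mod 10 = 0.
gcd(460, 10) = 10, so the sample visits 10/10 = 1 distinct residues mod 10.
Start 451 is clinic day 1; the clinic days hit are 1.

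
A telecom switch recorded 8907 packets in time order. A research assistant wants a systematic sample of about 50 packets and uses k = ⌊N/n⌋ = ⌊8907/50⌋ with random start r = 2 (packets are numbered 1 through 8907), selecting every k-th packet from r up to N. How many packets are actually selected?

51

k = ⌊8907/50⌋ = 178
Achieved size = ⌊(8907 − 2)/178⌋ + 1 = ⌊8905/178⌋ + 1 = 50 + 1 = 51
(last selection: 2 + 50×178 = 8902 ≤ 8907; next would be 9080 > 8907)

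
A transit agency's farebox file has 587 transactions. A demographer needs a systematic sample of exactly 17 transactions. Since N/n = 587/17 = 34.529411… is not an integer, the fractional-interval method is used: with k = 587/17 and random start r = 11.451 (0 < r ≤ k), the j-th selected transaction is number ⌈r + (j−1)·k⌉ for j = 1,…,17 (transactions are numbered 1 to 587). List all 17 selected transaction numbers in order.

j=1: r + 0k = 11.451 → ⌈·⌉ = 12
j=2: r + 1k = 45.980411… → ⌈·⌉ = 46
j=3: r + 2k = 80.509823… → ⌈·⌉ = 81
j=4: r + 3k = 115.039235… → ⌈·⌉ = 116
j=5: r + 4k = 149.568647… → ⌈·⌉ = 150
j=6: r + 5k = 184.098058… → ⌈·⌉ = 185
j=7: r + 6k = 218.627470… → ⌈·⌉ = 219
j=8: r + 7k = 253.156882… → ⌈·⌉ = 254
j=9: r + 8k = 287.686294… → ⌈·⌉ = 288
j=10: r + 9k = 322.215705… → ⌈·⌉ = 323
j=11: r + 10k = 356.745117… → ⌈·⌉ = 357
j=12: r + 11k = 391.274529… → ⌈·⌉ = 392
j=13: r + 12k = 425.803941… → ⌈·⌉ = 426
j=14: r + 13k = 460.333352… → ⌈·⌉ = 461
j=15: r + 14k = 494.862764… → ⌈·⌉ = 495
j=16: r + 15k = 529.392176… → ⌈·⌉ = 530
j=17: r + 16k = 563.921588… → ⌈·⌉ = 564

12, 46, 81, 116, 150, 185, 219, 254, 288, 323, 357, 392, 426, 461, 495, 530, 564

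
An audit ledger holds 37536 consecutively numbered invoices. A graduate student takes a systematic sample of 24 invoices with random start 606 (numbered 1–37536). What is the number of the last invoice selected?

k = 37536/24 = 1564
24th selection = r + (24−1)·k = 606 + 23×1564 = 606 + 35972 = 36578

36578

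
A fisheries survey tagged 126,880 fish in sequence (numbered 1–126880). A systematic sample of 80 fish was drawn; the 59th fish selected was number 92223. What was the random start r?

k = 126880/80 = 1586
r = 92223 − (59−1)×1586 = 92223 − 91988 = 235

235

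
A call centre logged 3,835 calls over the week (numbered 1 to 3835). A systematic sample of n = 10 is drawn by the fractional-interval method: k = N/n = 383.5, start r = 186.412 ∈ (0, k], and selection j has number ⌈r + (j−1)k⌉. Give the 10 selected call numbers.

j=1: r + 0k = 186.412 → ⌈·⌉ = 187
j=2: r + 1k = 569.912 → ⌈·⌉ = 570
j=3: r + 2k = 953.412 → ⌈·⌉ = 954
j=4: r + 3k = 1336.912 → ⌈·⌉ = 1337
j=5: r + 4k = 1720.412 → ⌈·⌉ = 1721
j=6: r + 5k = 2103.912 → ⌈·⌉ = 2104
j=7: r + 6k = 2487.412 → ⌈·⌉ = 2488
j=8: r + 7k = 2870.912 → ⌈·⌉ = 2871
j=9: r + 8k = 3254.412 → ⌈·⌉ = 3255
j=10: r + 9k = 3637.912 → ⌈·⌉ = 3638

187, 570, 954, 1337, 1721, 2104, 2488, 2871, 3255, 3638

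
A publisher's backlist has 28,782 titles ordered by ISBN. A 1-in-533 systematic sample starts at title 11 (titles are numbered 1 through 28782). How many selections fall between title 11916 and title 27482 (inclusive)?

29

k = 533
First selection ≥ 11916: 11 + ⌈(11916−11)/533⌉·533 = 11 + 23×533 = 12270
Last selection ≤ 27482: 11 + ⌊(27482−11)/533⌋·533 = 11 + 51×533 = 27194
Count = 51 − 23 + 1 = 29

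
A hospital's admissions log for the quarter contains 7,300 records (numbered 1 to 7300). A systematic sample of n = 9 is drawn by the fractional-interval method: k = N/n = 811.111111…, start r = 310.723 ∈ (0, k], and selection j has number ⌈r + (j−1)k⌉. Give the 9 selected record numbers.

311, 1122, 1933, 2745, 3556, 4367, 5178, 5989, 6800

j=1: r + 0k = 310.723 → ⌈·⌉ = 311
j=2: r + 1k = 1121.834111… → ⌈·⌉ = 1122
j=3: r + 2k = 1932.945222… → ⌈·⌉ = 1933
j=4: r + 3k = 2744.056333… → ⌈·⌉ = 2745
j=5: r + 4k = 3555.167444… → ⌈·⌉ = 3556
j=6: r + 5k = 4366.278555… → ⌈·⌉ = 4367
j=7: r + 6k = 5177.389666… → ⌈·⌉ = 5178
j=8: r + 7k = 5988.500777… → ⌈·⌉ = 5989
j=9: r + 8k = 6799.611888… → ⌈·⌉ = 6800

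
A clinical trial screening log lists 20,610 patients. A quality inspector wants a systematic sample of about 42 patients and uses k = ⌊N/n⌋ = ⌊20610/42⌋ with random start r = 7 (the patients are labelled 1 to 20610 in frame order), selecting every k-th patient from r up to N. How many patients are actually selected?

k = ⌊20610/42⌋ = 490
Achieved size = ⌊(20610 − 7)/490⌋ + 1 = ⌊20603/490⌋ + 1 = 42 + 1 = 43
(last selection: 7 + 42×490 = 20587 ≤ 20610; next would be 21077 > 20610)

43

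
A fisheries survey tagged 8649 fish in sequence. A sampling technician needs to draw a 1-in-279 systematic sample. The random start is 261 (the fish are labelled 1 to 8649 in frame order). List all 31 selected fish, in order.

261, 540, 819, 1098, 1377, 1656, 1935, 2214, 2493, 2772, 3051, 3330, 3609, 3888, 4167, 4446, 4725, 5004, 5283, 5562, 5841, 6120, 6399, 6678, 6957, 7236, 7515, 7794, 8073, 8352, 8631

fish 1: 261
fish 2: 261 + 279 = 540
fish 3: 540 + 279 = 819
fish 4: 819 + 279 = 1098
fish 5: 1098 + 279 = 1377
fish 6: 1377 + 279 = 1656
fish 7: 1656 + 279 = 1935
fish 8: 1935 + 279 = 2214
fish 9: 2214 + 279 = 2493
fish 10: 2493 + 279 = 2772
fish 11: 2772 + 279 = 3051
fish 12: 3051 + 279 = 3330
fish 13: 3330 + 279 = 3609
fish 14: 3609 + 279 = 3888
fish 15: 3888 + 279 = 4167
fish 16: 4167 + 279 = 4446
fish 17: 4446 + 279 = 4725
fish 18: 4725 + 279 = 5004
fish 19: 5004 + 279 = 5283
fish 20: 5283 + 279 = 5562
fish 21: 5562 + 279 = 5841
fish 22: 5841 + 279 = 6120
fish 23: 6120 + 279 = 6399
fish 24: 6399 + 279 = 6678
fish 25: 6678 + 279 = 6957
fish 26: 6957 + 279 = 7236
fish 27: 7236 + 279 = 7515
fish 28: 7515 + 279 = 7794
fish 29: 7794 + 279 = 8073
fish 30: 8073 + 279 = 8352
fish 31: 8352 + 279 = 8631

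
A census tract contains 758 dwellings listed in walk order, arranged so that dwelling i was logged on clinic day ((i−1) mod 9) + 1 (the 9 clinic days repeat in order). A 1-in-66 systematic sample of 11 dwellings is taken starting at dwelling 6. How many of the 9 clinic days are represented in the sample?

Consecutive selections differ by k = 66, so their clinic day numbers differ by 66 mod 9 = 3.
gcd(66, 9) = 3, so the sample visits 9/3 = 3 distinct residues mod 9.
Start 6 is clinic day 6; the clinic days hit are 3, 6, 9.

3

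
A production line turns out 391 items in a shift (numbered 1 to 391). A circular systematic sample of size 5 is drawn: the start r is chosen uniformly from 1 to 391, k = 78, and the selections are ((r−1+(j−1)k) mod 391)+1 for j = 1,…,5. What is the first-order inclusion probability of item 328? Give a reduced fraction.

For each position j, as r ranges over 1…391 the j-th selection hits every item exactly once, so item 328 is selected for exactly 5 of the 391 starts.
Inclusion probability = 5/391.

5/391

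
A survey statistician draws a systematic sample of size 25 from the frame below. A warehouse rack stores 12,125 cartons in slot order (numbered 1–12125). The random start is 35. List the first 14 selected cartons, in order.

k = N/n = 12125/25 = 485
carton 1: 35
carton 2: 35 + 485 = 520
carton 3: 520 + 485 = 1005
carton 4: 1005 + 485 = 1490
carton 5: 1490 + 485 = 1975
carton 6: 1975 + 485 = 2460
carton 7: 2460 + 485 = 2945
carton 8: 2945 + 485 = 3430
carton 9: 3430 + 485 = 3915
carton 10: 3915 + 485 = 4400
carton 11: 4400 + 485 = 4885
carton 12: 4885 + 485 = 5370
carton 13: 5370 + 485 = 5855
carton 14: 5855 + 485 = 6340

35, 520, 1005, 1490, 1975, 2460, 2945, 3430, 3915, 4400, 4885, 5370, 5855, 6340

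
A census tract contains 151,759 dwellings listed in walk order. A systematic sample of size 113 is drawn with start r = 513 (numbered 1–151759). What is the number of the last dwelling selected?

k = 151759/113 = 1343
113th selection = r + (113−1)·k = 513 + 112×1343 = 513 + 150416 = 150929

150929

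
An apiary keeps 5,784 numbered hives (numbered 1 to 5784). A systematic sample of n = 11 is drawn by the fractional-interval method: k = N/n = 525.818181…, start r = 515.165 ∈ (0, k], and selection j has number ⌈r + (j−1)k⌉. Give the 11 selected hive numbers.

516, 1041, 1567, 2093, 2619, 3145, 3671, 4196, 4722, 5248, 5774

j=1: r + 0k = 515.165 → ⌈·⌉ = 516
j=2: r + 1k = 1040.983181… → ⌈·⌉ = 1041
j=3: r + 2k = 1566.801363… → ⌈·⌉ = 1567
j=4: r + 3k = 2092.619545… → ⌈·⌉ = 2093
j=5: r + 4k = 2618.437727… → ⌈·⌉ = 2619
j=6: r + 5k = 3144.255909… → ⌈·⌉ = 3145
j=7: r + 6k = 3670.074090… → ⌈·⌉ = 3671
j=8: r + 7k = 4195.892272… → ⌈·⌉ = 4196
j=9: r + 8k = 4721.710454… → ⌈·⌉ = 4722
j=10: r + 9k = 5247.528636… → ⌈·⌉ = 5248
j=11: r + 10k = 5773.346818… → ⌈·⌉ = 5774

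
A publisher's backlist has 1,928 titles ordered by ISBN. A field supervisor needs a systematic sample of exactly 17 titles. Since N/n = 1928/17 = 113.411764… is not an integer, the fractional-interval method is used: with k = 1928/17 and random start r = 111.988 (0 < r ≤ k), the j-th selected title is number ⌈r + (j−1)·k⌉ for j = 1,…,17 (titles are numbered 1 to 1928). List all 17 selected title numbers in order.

j=1: r + 0k = 111.988 → ⌈·⌉ = 112
j=2: r + 1k = 225.399764… → ⌈·⌉ = 226
j=3: r + 2k = 338.811529… → ⌈·⌉ = 339
j=4: r + 3k = 452.223294… → ⌈·⌉ = 453
j=5: r + 4k = 565.635058… → ⌈·⌉ = 566
j=6: r + 5k = 679.046823… → ⌈·⌉ = 680
j=7: r + 6k = 792.458588… → ⌈·⌉ = 793
j=8: r + 7k = 905.870352… → ⌈·⌉ = 906
j=9: r + 8k = 1019.282117… → ⌈·⌉ = 1020
j=10: r + 9k = 1132.693882… → ⌈·⌉ = 1133
j=11: r + 10k = 1246.105647… → ⌈·⌉ = 1247
j=12: r + 11k = 1359.517411… → ⌈·⌉ = 1360
j=13: r + 12k = 1472.929176… → ⌈·⌉ = 1473
j=14: r + 13k = 1586.340941… → ⌈·⌉ = 1587
j=15: r + 14k = 1699.752705… → ⌈·⌉ = 1700
j=16: r + 15k = 1813.164470… → ⌈·⌉ = 1814
j=17: r + 16k = 1926.576235… → ⌈·⌉ = 1927

112, 226, 339, 453, 566, 680, 793, 906, 1020, 1133, 1247, 1360, 1473, 1587, 1700, 1814, 1927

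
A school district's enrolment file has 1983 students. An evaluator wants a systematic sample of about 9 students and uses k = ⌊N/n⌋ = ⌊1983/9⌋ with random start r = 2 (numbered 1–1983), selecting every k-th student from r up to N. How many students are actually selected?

10

k = ⌊1983/9⌋ = 220
Achieved size = ⌊(1983 − 2)/220⌋ + 1 = ⌊1981/220⌋ + 1 = 9 + 1 = 10
(last selection: 2 + 9×220 = 1982 ≤ 1983; next would be 2202 > 1983)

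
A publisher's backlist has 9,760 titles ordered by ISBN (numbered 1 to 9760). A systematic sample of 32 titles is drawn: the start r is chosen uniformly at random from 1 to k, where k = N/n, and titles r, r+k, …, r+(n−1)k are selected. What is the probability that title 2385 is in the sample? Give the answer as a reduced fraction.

k = 9760/32 = 305.
Title 2385 is selected iff r ≡ 2385 (mod 305); exactly one such r in {1,…,305}.
Inclusion probability = 1/305.

1/305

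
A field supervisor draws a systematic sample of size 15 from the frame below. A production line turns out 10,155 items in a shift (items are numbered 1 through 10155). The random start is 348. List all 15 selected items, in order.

k = N/n = 10155/15 = 677
item 1: 348
item 2: 348 + 677 = 1025
item 3: 1025 + 677 = 1702
item 4: 1702 + 677 = 2379
item 5: 2379 + 677 = 3056
item 6: 3056 + 677 = 3733
item 7: 3733 + 677 = 4410
item 8: 4410 + 677 = 5087
item 9: 5087 + 677 = 5764
item 10: 5764 + 677 = 6441
item 11: 6441 + 677 = 7118
item 12: 7118 + 677 = 7795
item 13: 7795 + 677 = 8472
item 14: 8472 + 677 = 9149
item 15: 9149 + 677 = 9826

348, 1025, 1702, 2379, 3056, 3733, 4410, 5087, 5764, 6441, 7118, 7795, 8472, 9149, 9826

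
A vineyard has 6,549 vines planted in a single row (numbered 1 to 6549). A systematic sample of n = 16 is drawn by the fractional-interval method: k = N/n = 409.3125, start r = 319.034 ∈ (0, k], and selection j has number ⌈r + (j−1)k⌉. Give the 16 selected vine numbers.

320, 729, 1138, 1547, 1957, 2366, 2775, 3185, 3594, 4003, 4413, 4822, 5231, 5641, 6050, 6459

j=1: r + 0k = 319.034 → ⌈·⌉ = 320
j=2: r + 1k = 728.3465 → ⌈·⌉ = 729
j=3: r + 2k = 1137.659 → ⌈·⌉ = 1138
j=4: r + 3k = 1546.9715 → ⌈·⌉ = 1547
j=5: r + 4k = 1956.284 → ⌈·⌉ = 1957
j=6: r + 5k = 2365.5965 → ⌈·⌉ = 2366
j=7: r + 6k = 2774.909 → ⌈·⌉ = 2775
j=8: r + 7k = 3184.2215 → ⌈·⌉ = 3185
j=9: r + 8k = 3593.534 → ⌈·⌉ = 3594
j=10: r + 9k = 4002.8465 → ⌈·⌉ = 4003
j=11: r + 10k = 4412.159 → ⌈·⌉ = 4413
j=12: r + 11k = 4821.4715 → ⌈·⌉ = 4822
j=13: r + 12k = 5230.784 → ⌈·⌉ = 5231
j=14: r + 13k = 5640.0965 → ⌈·⌉ = 5641
j=15: r + 14k = 6049.409 → ⌈·⌉ = 6050
j=16: r + 15k = 6458.7215 → ⌈·⌉ = 6459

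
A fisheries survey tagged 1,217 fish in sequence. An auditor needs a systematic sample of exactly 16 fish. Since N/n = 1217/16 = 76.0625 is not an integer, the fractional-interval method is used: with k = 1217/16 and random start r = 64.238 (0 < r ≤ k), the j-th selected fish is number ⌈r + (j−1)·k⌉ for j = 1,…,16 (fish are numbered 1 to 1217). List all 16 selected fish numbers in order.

j=1: r + 0k = 64.238 → ⌈·⌉ = 65
j=2: r + 1k = 140.3005 → ⌈·⌉ = 141
j=3: r + 2k = 216.363 → ⌈·⌉ = 217
j=4: r + 3k = 292.4255 → ⌈·⌉ = 293
j=5: r + 4k = 368.488 → ⌈·⌉ = 369
j=6: r + 5k = 444.5505 → ⌈·⌉ = 445
j=7: r + 6k = 520.613 → ⌈·⌉ = 521
j=8: r + 7k = 596.6755 → ⌈·⌉ = 597
j=9: r + 8k = 672.738 → ⌈·⌉ = 673
j=10: r + 9k = 748.8005 → ⌈·⌉ = 749
j=11: r + 10k = 824.863 → ⌈·⌉ = 825
j=12: r + 11k = 900.9255 → ⌈·⌉ = 901
j=13: r + 12k = 976.988 → ⌈·⌉ = 977
j=14: r + 13k = 1053.0505 → ⌈·⌉ = 1054
j=15: r + 14k = 1129.113 → ⌈·⌉ = 1130
j=16: r + 15k = 1205.1755 → ⌈·⌉ = 1206

65, 141, 217, 293, 369, 445, 521, 597, 673, 749, 825, 901, 977, 1054, 1130, 1206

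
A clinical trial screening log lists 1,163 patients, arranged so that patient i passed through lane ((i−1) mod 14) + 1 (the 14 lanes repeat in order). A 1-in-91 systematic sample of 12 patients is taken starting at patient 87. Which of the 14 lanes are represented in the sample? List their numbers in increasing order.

Consecutive selections differ by k = 91, so their lane numbers differ by 91 mod 14 = 7.
gcd(91, 14) = 7, so the sample visits 14/7 = 2 distinct residues mod 14.
Start 87 is lane 3; the lanes hit are 3, 10.

3, 10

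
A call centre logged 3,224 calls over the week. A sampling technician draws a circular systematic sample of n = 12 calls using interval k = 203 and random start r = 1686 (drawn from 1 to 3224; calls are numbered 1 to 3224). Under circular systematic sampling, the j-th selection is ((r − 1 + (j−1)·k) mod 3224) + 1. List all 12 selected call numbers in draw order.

1686, 1889, 2092, 2295, 2498, 2701, 2904, 3107, 86, 289, 492, 695

Selection 1: 1686
Selection 2: 1686 + 203 = 1889
Selection 3: 1889 + 203 = 2092
Selection 4: 2092 + 203 = 2295
Selection 5: 2295 + 203 = 2498
Selection 6: 2498 + 203 = 2701
Selection 7: 2701 + 203 = 2904
Selection 8: 2904 + 203 = 3107
Selection 9: 3107 + 203 = 3310 → 3310 − 3224 = 86
Selection 10: 86 + 203 = 289
Selection 11: 289 + 203 = 492
Selection 12: 492 + 203 = 695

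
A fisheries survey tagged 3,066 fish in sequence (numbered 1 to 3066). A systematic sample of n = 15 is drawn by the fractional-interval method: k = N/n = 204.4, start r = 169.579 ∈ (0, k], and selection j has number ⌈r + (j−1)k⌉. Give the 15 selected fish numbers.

j=1: r + 0k = 169.579 → ⌈·⌉ = 170
j=2: r + 1k = 373.979 → ⌈·⌉ = 374
j=3: r + 2k = 578.379 → ⌈·⌉ = 579
j=4: r + 3k = 782.779 → ⌈·⌉ = 783
j=5: r + 4k = 987.179 → ⌈·⌉ = 988
j=6: r + 5k = 1191.579 → ⌈·⌉ = 1192
j=7: r + 6k = 1395.979 → ⌈·⌉ = 1396
j=8: r + 7k = 1600.379 → ⌈·⌉ = 1601
j=9: r + 8k = 1804.779 → ⌈·⌉ = 1805
j=10: r + 9k = 2009.179 → ⌈·⌉ = 2010
j=11: r + 10k = 2213.579 → ⌈·⌉ = 2214
j=12: r + 11k = 2417.979 → ⌈·⌉ = 2418
j=13: r + 12k = 2622.379 → ⌈·⌉ = 2623
j=14: r + 13k = 2826.779 → ⌈·⌉ = 2827
j=15: r + 14k = 3031.179 → ⌈·⌉ = 3032

170, 374, 579, 783, 988, 1192, 1396, 1601, 1805, 2010, 2214, 2418, 2623, 2827, 3032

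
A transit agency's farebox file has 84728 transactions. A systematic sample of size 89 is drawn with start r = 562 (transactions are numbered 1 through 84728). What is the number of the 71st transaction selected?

67202

k = 84728/89 = 952
71st selection = r + (71−1)·k = 562 + 70×952 = 562 + 66640 = 67202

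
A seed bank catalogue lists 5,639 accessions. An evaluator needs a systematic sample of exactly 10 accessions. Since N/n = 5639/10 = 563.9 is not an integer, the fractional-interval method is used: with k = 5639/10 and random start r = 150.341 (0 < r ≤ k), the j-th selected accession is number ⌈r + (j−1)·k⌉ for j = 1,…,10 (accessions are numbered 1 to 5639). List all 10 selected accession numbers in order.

j=1: r + 0k = 150.341 → ⌈·⌉ = 151
j=2: r + 1k = 714.241 → ⌈·⌉ = 715
j=3: r + 2k = 1278.141 → ⌈·⌉ = 1279
j=4: r + 3k = 1842.041 → ⌈·⌉ = 1843
j=5: r + 4k = 2405.941 → ⌈·⌉ = 2406
j=6: r + 5k = 2969.841 → ⌈·⌉ = 2970
j=7: r + 6k = 3533.741 → ⌈·⌉ = 3534
j=8: r + 7k = 4097.641 → ⌈·⌉ = 4098
j=9: r + 8k = 4661.541 → ⌈·⌉ = 4662
j=10: r + 9k = 5225.441 → ⌈·⌉ = 5226

151, 715, 1279, 1843, 2406, 2970, 3534, 4098, 4662, 5226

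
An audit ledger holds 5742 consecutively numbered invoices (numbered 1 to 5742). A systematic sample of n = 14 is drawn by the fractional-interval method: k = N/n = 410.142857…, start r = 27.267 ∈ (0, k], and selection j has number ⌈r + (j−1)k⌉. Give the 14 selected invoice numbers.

28, 438, 848, 1258, 1668, 2078, 2489, 2899, 3309, 3719, 4129, 4539, 4949, 5360

j=1: r + 0k = 27.267 → ⌈·⌉ = 28
j=2: r + 1k = 437.409857… → ⌈·⌉ = 438
j=3: r + 2k = 847.552714… → ⌈·⌉ = 848
j=4: r + 3k = 1257.695571… → ⌈·⌉ = 1258
j=5: r + 4k = 1667.838428… → ⌈·⌉ = 1668
j=6: r + 5k = 2077.981285… → ⌈·⌉ = 2078
j=7: r + 6k = 2488.124142… → ⌈·⌉ = 2489
j=8: r + 7k = 2898.267 → ⌈·⌉ = 2899
j=9: r + 8k = 3308.409857… → ⌈·⌉ = 3309
j=10: r + 9k = 3718.552714… → ⌈·⌉ = 3719
j=11: r + 10k = 4128.695571… → ⌈·⌉ = 4129
j=12: r + 11k = 4538.838428… → ⌈·⌉ = 4539
j=13: r + 12k = 4948.981285… → ⌈·⌉ = 4949
j=14: r + 13k = 5359.124142… → ⌈·⌉ = 5360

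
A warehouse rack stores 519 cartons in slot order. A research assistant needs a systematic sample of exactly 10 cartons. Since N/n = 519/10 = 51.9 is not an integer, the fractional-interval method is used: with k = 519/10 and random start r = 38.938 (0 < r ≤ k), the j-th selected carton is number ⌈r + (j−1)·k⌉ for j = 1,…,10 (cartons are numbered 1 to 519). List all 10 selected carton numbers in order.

j=1: r + 0k = 38.938 → ⌈·⌉ = 39
j=2: r + 1k = 90.838 → ⌈·⌉ = 91
j=3: r + 2k = 142.738 → ⌈·⌉ = 143
j=4: r + 3k = 194.638 → ⌈·⌉ = 195
j=5: r + 4k = 246.538 → ⌈·⌉ = 247
j=6: r + 5k = 298.438 → ⌈·⌉ = 299
j=7: r + 6k = 350.338 → ⌈·⌉ = 351
j=8: r + 7k = 402.238 → ⌈·⌉ = 403
j=9: r + 8k = 454.138 → ⌈·⌉ = 455
j=10: r + 9k = 506.038 → ⌈·⌉ = 507

39, 91, 143, 195, 247, 299, 351, 403, 455, 507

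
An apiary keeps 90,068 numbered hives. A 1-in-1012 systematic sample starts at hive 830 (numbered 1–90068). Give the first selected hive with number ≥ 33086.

k = 1012
Steps past start: ⌈(33086 − 830)/1012⌉ = ⌈32256/1012⌉ = 32
Selected hive: 830 + 32×1012 = 33214

33214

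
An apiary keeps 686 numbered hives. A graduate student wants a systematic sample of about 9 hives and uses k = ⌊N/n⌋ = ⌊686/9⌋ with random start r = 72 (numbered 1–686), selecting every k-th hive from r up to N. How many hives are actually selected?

k = ⌊686/9⌋ = 76
Achieved size = ⌊(686 − 72)/76⌋ + 1 = ⌊614/76⌋ + 1 = 8 + 1 = 9
(last selection: 72 + 8×76 = 680 ≤ 686; next would be 756 > 686)

9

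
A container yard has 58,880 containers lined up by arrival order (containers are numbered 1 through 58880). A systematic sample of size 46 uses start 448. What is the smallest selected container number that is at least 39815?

k = 58880/46 = 1280
Steps past start: ⌈(39815 − 448)/1280⌉ = ⌈39367/1280⌉ = 31
Selected container: 448 + 31×1280 = 40128

40128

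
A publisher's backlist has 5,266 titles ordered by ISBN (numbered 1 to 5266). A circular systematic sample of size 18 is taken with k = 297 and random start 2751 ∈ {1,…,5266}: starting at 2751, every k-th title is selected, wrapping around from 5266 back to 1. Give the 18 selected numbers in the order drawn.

Selection 1: 2751
Selection 2: 2751 + 297 = 3048
Selection 3: 3048 + 297 = 3345
Selection 4: 3345 + 297 = 3642
Selection 5: 3642 + 297 = 3939
Selection 6: 3939 + 297 = 4236
Selection 7: 4236 + 297 = 4533
Selection 8: 4533 + 297 = 4830
Selection 9: 4830 + 297 = 5127
Selection 10: 5127 + 297 = 5424 → 5424 − 5266 = 158
Selection 11: 158 + 297 = 455
Selection 12: 455 + 297 = 752
Selection 13: 752 + 297 = 1049
Selection 14: 1049 + 297 = 1346
Selection 15: 1346 + 297 = 1643
Selection 16: 1643 + 297 = 1940
Selection 17: 1940 + 297 = 2237
Selection 18: 2237 + 297 = 2534

2751, 3048, 3345, 3642, 3939, 4236, 4533, 4830, 5127, 158, 455, 752, 1049, 1346, 1643, 1940, 2237, 2534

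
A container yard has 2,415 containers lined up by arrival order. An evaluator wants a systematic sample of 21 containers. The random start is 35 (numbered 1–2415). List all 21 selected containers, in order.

k = N/n = 2415/21 = 115
container 1: 35
container 2: 35 + 115 = 150
container 3: 150 + 115 = 265
container 4: 265 + 115 = 380
container 5: 380 + 115 = 495
container 6: 495 + 115 = 610
container 7: 610 + 115 = 725
container 8: 725 + 115 = 840
container 9: 840 + 115 = 955
container 10: 955 + 115 = 1070
container 11: 1070 + 115 = 1185
container 12: 1185 + 115 = 1300
container 13: 1300 + 115 = 1415
container 14: 1415 + 115 = 1530
container 15: 1530 + 115 = 1645
container 16: 1645 + 115 = 1760
container 17: 1760 + 115 = 1875
container 18: 1875 + 115 = 1990
container 19: 1990 + 115 = 2105
container 20: 2105 + 115 = 2220
container 21: 2220 + 115 = 2335

35, 150, 265, 380, 495, 610, 725, 840, 955, 1070, 1185, 1300, 1415, 1530, 1645, 1760, 1875, 1990, 2105, 2220, 2335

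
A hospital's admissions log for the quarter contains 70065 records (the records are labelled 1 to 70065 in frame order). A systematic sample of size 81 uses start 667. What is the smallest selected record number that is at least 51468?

51702

k = 70065/81 = 865
Steps past start: ⌈(51468 − 667)/865⌉ = ⌈50801/865⌉ = 59
Selected record: 667 + 59×865 = 51702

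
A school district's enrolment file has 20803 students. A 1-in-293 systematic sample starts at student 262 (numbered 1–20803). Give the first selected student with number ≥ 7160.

k = 293
Steps past start: ⌈(7160 − 262)/293⌉ = ⌈6898/293⌉ = 24
Selected student: 262 + 24×293 = 7294

7294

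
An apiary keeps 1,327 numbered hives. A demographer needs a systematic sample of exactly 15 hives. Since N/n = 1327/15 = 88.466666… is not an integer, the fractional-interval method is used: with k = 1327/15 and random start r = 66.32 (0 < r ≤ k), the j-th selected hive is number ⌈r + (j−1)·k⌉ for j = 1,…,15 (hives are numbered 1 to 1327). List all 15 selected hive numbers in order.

j=1: r + 0k = 66.32 → ⌈·⌉ = 67
j=2: r + 1k = 154.786666… → ⌈·⌉ = 155
j=3: r + 2k = 243.253333… → ⌈·⌉ = 244
j=4: r + 3k = 331.72 → ⌈·⌉ = 332
j=5: r + 4k = 420.186666… → ⌈·⌉ = 421
j=6: r + 5k = 508.653333… → ⌈·⌉ = 509
j=7: r + 6k = 597.12 → ⌈·⌉ = 598
j=8: r + 7k = 685.586666… → ⌈·⌉ = 686
j=9: r + 8k = 774.053333… → ⌈·⌉ = 775
j=10: r + 9k = 862.52 → ⌈·⌉ = 863
j=11: r + 10k = 950.986666… → ⌈·⌉ = 951
j=12: r + 11k = 1039.453333… → ⌈·⌉ = 1040
j=13: r + 12k = 1127.92 → ⌈·⌉ = 1128
j=14: r + 13k = 1216.386666… → ⌈·⌉ = 1217
j=15: r + 14k = 1304.853333… → ⌈·⌉ = 1305

67, 155, 244, 332, 421, 509, 598, 686, 775, 863, 951, 1040, 1128, 1217, 1305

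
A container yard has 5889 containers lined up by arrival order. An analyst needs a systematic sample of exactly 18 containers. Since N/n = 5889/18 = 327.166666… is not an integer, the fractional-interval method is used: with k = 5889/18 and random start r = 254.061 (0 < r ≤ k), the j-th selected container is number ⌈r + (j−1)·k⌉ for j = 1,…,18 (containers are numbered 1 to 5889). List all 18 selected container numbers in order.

j=1: r + 0k = 254.061 → ⌈·⌉ = 255
j=2: r + 1k = 581.227666… → ⌈·⌉ = 582
j=3: r + 2k = 908.394333… → ⌈·⌉ = 909
j=4: r + 3k = 1235.561 → ⌈·⌉ = 1236
j=5: r + 4k = 1562.727666… → ⌈·⌉ = 1563
j=6: r + 5k = 1889.894333… → ⌈·⌉ = 1890
j=7: r + 6k = 2217.061 → ⌈·⌉ = 2218
j=8: r + 7k = 2544.227666… → ⌈·⌉ = 2545
j=9: r + 8k = 2871.394333… → ⌈·⌉ = 2872
j=10: r + 9k = 3198.561 → ⌈·⌉ = 3199
j=11: r + 10k = 3525.727666… → ⌈·⌉ = 3526
j=12: r + 11k = 3852.894333… → ⌈·⌉ = 3853
j=13: r + 12k = 4180.061 → ⌈·⌉ = 4181
j=14: r + 13k = 4507.227666… → ⌈·⌉ = 4508
j=15: r + 14k = 4834.394333… → ⌈·⌉ = 4835
j=16: r + 15k = 5161.561 → ⌈·⌉ = 5162
j=17: r + 16k = 5488.727666… → ⌈·⌉ = 5489
j=18: r + 17k = 5815.894333… → ⌈·⌉ = 5816

255, 582, 909, 1236, 1563, 1890, 2218, 2545, 2872, 3199, 3526, 3853, 4181, 4508, 4835, 5162, 5489, 5816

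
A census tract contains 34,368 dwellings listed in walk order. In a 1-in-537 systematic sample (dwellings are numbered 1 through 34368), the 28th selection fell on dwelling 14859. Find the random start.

360

k = 537
r = 14859 − (28−1)×537 = 14859 − 14499 = 360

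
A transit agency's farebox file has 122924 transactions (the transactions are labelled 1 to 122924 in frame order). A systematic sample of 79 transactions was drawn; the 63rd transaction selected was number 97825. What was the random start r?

1353

k = 122924/79 = 1556
r = 97825 − (63−1)×1556 = 97825 − 96472 = 1353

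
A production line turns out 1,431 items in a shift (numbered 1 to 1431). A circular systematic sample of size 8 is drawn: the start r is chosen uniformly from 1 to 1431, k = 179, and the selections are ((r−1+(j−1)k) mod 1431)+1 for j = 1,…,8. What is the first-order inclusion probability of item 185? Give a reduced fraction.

8/1431

For each position j, as r ranges over 1…1431 the j-th selection hits every item exactly once, so item 185 is selected for exactly 8 of the 1431 starts.
Inclusion probability = 8/1431.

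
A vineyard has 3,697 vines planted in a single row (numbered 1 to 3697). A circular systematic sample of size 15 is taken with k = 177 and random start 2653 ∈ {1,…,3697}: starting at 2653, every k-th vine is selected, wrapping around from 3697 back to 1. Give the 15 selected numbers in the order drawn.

Selection 1: 2653
Selection 2: 2653 + 177 = 2830
Selection 3: 2830 + 177 = 3007
Selection 4: 3007 + 177 = 3184
Selection 5: 3184 + 177 = 3361
Selection 6: 3361 + 177 = 3538
Selection 7: 3538 + 177 = 3715 → 3715 − 3697 = 18
Selection 8: 18 + 177 = 195
Selection 9: 195 + 177 = 372
Selection 10: 372 + 177 = 549
Selection 11: 549 + 177 = 726
Selection 12: 726 + 177 = 903
Selection 13: 903 + 177 = 1080
Selection 14: 1080 + 177 = 1257
Selection 15: 1257 + 177 = 1434

2653, 2830, 3007, 3184, 3361, 3538, 18, 195, 372, 549, 726, 903, 1080, 1257, 1434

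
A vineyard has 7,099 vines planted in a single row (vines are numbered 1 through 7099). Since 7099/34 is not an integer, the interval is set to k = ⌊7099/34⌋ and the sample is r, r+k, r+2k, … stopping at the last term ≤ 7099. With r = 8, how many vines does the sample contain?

k = ⌊7099/34⌋ = 208
Achieved size = ⌊(7099 − 8)/208⌋ + 1 = ⌊7091/208⌋ + 1 = 34 + 1 = 35
(last selection: 8 + 34×208 = 7080 ≤ 7099; next would be 7288 > 7099)

35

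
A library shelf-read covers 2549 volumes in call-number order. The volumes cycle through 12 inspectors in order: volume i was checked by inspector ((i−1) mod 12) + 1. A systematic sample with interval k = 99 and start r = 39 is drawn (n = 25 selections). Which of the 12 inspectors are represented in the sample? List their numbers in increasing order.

3, 6, 9, 12

Consecutive selections differ by k = 99, so their inspector numbers differ by 99 mod 12 = 3.
gcd(99, 12) = 3, so the sample visits 12/3 = 4 distinct residues mod 12.
Start 39 is inspector 3; the inspectors hit are 3, 6, 9, 12.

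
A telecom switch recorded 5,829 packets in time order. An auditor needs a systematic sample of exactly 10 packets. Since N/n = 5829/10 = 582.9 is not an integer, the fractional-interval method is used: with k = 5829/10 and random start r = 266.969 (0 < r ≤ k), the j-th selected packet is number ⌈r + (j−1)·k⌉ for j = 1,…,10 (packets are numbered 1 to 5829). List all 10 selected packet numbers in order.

267, 850, 1433, 2016, 2599, 3182, 3765, 4348, 4931, 5514

j=1: r + 0k = 266.969 → ⌈·⌉ = 267
j=2: r + 1k = 849.869 → ⌈·⌉ = 850
j=3: r + 2k = 1432.769 → ⌈·⌉ = 1433
j=4: r + 3k = 2015.669 → ⌈·⌉ = 2016
j=5: r + 4k = 2598.569 → ⌈·⌉ = 2599
j=6: r + 5k = 3181.469 → ⌈·⌉ = 3182
j=7: r + 6k = 3764.369 → ⌈·⌉ = 3765
j=8: r + 7k = 4347.269 → ⌈·⌉ = 4348
j=9: r + 8k = 4930.169 → ⌈·⌉ = 4931
j=10: r + 9k = 5513.069 → ⌈·⌉ = 5514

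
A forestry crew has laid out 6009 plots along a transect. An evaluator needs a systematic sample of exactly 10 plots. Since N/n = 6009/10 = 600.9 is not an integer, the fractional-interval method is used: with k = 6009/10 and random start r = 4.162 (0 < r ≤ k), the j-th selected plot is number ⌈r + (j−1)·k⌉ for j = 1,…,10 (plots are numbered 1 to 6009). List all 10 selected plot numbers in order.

j=1: r + 0k = 4.162 → ⌈·⌉ = 5
j=2: r + 1k = 605.062 → ⌈·⌉ = 606
j=3: r + 2k = 1205.962 → ⌈·⌉ = 1206
j=4: r + 3k = 1806.862 → ⌈·⌉ = 1807
j=5: r + 4k = 2407.762 → ⌈·⌉ = 2408
j=6: r + 5k = 3008.662 → ⌈·⌉ = 3009
j=7: r + 6k = 3609.562 → ⌈·⌉ = 3610
j=8: r + 7k = 4210.462 → ⌈·⌉ = 4211
j=9: r + 8k = 4811.362 → ⌈·⌉ = 4812
j=10: r + 9k = 5412.262 → ⌈·⌉ = 5413

5, 606, 1206, 1807, 2408, 3009, 3610, 4211, 4812, 5413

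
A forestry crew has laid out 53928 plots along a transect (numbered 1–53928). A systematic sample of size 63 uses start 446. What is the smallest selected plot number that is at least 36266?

k = 53928/63 = 856
Steps past start: ⌈(36266 − 446)/856⌉ = ⌈35820/856⌉ = 42
Selected plot: 446 + 42×856 = 36398

36398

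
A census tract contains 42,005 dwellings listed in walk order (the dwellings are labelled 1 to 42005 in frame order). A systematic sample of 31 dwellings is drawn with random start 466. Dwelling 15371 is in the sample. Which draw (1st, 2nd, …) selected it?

12

k = 42005/31 = 1355
position = (15371 − 466)/1355 + 1 = 14905/1355 + 1 = 11 + 1 = 12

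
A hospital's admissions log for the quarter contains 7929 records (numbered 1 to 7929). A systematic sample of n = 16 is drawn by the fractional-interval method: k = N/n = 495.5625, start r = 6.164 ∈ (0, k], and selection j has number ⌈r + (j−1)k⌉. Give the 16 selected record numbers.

7, 502, 998, 1493, 1989, 2484, 2980, 3476, 3971, 4467, 4962, 5458, 5953, 6449, 6945, 7440

j=1: r + 0k = 6.164 → ⌈·⌉ = 7
j=2: r + 1k = 501.7265 → ⌈·⌉ = 502
j=3: r + 2k = 997.289 → ⌈·⌉ = 998
j=4: r + 3k = 1492.8515 → ⌈·⌉ = 1493
j=5: r + 4k = 1988.414 → ⌈·⌉ = 1989
j=6: r + 5k = 2483.9765 → ⌈·⌉ = 2484
j=7: r + 6k = 2979.539 → ⌈·⌉ = 2980
j=8: r + 7k = 3475.1015 → ⌈·⌉ = 3476
j=9: r + 8k = 3970.664 → ⌈·⌉ = 3971
j=10: r + 9k = 4466.2265 → ⌈·⌉ = 4467
j=11: r + 10k = 4961.789 → ⌈·⌉ = 4962
j=12: r + 11k = 5457.3515 → ⌈·⌉ = 5458
j=13: r + 12k = 5952.914 → ⌈·⌉ = 5953
j=14: r + 13k = 6448.4765 → ⌈·⌉ = 6449
j=15: r + 14k = 6944.039 → ⌈·⌉ = 6945
j=16: r + 15k = 7439.6015 → ⌈·⌉ = 7440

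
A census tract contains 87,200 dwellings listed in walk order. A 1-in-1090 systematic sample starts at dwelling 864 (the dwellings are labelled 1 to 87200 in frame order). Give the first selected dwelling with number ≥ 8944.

9584

k = 1090
Steps past start: ⌈(8944 − 864)/1090⌉ = ⌈8080/1090⌉ = 8
Selected dwelling: 864 + 8×1090 = 9584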